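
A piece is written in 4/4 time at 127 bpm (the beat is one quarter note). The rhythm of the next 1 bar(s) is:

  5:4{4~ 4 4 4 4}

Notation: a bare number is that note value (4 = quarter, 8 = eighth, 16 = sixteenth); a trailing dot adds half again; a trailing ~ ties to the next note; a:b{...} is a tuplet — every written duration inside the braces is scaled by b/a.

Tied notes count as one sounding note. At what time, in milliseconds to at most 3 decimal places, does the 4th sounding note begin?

1. 0.0ms @ 0 + 755.906ms (8/5)
2. 755.906ms @ 8/5 + 377.953ms (4/5)
3. 1133.858ms @ 12/5 + 377.953ms (4/5)
4. 1511.811ms @ 16/5 + 377.953ms (4/5)

note 4 onset = 16/5b = 1511.811ms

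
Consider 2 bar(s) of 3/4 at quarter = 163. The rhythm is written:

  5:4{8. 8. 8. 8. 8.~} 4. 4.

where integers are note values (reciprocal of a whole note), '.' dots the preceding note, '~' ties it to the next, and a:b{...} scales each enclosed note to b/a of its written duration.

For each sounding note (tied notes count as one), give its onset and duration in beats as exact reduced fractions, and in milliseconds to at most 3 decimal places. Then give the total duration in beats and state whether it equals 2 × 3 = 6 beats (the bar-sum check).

1) 0.0ms=0b +220.859ms=3/5b
2) 220.859ms=3/5b +220.859ms=3/5b
3) 441.718ms=6/5b +220.859ms=3/5b
4) 662.577ms=9/5b +220.859ms=3/5b
5) 883.436ms=12/5b +773.006ms=21/10b
6) 1656.442ms=9/2b +552.147ms=3/2b
Σ=6b of 6 (163bpm 3/4) — PASS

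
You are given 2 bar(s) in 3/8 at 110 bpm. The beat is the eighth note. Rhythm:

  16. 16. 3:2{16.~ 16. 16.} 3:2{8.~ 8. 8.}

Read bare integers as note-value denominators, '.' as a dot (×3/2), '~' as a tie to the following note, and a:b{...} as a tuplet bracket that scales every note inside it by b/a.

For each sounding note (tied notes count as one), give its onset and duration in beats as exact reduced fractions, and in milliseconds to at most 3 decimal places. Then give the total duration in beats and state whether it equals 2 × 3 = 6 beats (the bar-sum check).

1) 0.0ms=0b +409.091ms=3/4b
2) 409.091ms=3/4b +409.091ms=3/4b
3) 818.182ms=3/2b +545.455ms=1b
4) 1363.636ms=5/2b +272.727ms=1/2b
5) 1636.364ms=3b +1090.909ms=2b
6) 2727.273ms=5b +545.455ms=1b
Σ=6b of 6 (110bpm 3/8) — PASS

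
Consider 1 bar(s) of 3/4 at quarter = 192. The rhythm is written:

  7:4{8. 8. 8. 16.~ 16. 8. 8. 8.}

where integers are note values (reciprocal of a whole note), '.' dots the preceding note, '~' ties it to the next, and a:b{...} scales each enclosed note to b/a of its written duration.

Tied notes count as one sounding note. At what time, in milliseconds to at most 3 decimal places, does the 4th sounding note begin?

1. 0.0ms @ 0 + 133.929ms (3/7)
2. 133.929ms @ 3/7 + 133.929ms (3/7)
3. 267.857ms @ 6/7 + 133.929ms (3/7)
4. 401.786ms @ 9/7 + 133.929ms (3/7)
5. 535.714ms @ 12/7 + 133.929ms (3/7)
6. 669.643ms @ 15/7 + 133.929ms (3/7)
7. 803.571ms @ 18/7 + 133.929ms (3/7)

note 4 onset = 9/7b = 401.786ms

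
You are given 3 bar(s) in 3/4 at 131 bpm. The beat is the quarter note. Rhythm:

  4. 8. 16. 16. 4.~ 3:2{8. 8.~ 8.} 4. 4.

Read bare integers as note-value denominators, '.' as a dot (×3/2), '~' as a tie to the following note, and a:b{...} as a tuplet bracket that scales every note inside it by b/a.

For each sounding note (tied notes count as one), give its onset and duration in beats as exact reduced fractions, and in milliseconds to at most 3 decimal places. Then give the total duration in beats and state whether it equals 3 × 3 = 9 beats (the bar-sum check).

1) 0.0ms=0b +687.023ms=3/2b
2) 687.023ms=3/2b +343.511ms=3/4b
3) 1030.534ms=9/4b +171.756ms=3/8b
4) 1202.29ms=21/8b +171.756ms=3/8b
5) 1374.046ms=3b +916.031ms=2b
6) 2290.076ms=5b +458.015ms=1b
7) 2748.092ms=6b +687.023ms=3/2b
8) 3435.115ms=15/2b +687.023ms=3/2b
Σ=9b of 9 (131bpm 3/4) — PASS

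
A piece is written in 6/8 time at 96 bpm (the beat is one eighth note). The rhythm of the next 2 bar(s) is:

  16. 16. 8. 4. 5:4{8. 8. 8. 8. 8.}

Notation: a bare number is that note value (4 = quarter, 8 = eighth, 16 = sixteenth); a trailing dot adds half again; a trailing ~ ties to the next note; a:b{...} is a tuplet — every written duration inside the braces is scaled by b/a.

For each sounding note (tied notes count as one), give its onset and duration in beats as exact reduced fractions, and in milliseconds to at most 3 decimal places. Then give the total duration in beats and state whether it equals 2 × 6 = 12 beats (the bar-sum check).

1) 0.0ms=0b +468.75ms=3/4b
2) 468.75ms=3/4b +468.75ms=3/4b
3) 937.5ms=3/2b +937.5ms=3/2b
4) 1875.0ms=3b +1875.0ms=3b
5) 3750.0ms=6b +750.0ms=6/5b
6) 4500.0ms=36/5b +750.0ms=6/5b
7) 5250.0ms=42/5b +750.0ms=6/5b
8) 6000.0ms=48/5b +750.0ms=6/5b
9) 6750.0ms=54/5b +750.0ms=6/5b
Σ=12b of 12 (96bpm 6/8) — PASS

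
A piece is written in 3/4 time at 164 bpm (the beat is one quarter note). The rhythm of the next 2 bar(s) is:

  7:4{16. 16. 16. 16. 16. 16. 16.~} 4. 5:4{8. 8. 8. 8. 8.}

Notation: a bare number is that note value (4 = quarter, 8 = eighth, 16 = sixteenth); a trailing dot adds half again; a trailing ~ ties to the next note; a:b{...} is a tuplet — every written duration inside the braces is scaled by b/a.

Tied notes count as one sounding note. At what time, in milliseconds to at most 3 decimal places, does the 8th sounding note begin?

note 8 onset = 3b = 1097.561ms

1. 0.0ms @ 0 + 78.397ms (3/14)
2. 78.397ms @ 3/14 + 78.397ms (3/14)
3. 156.794ms @ 3/7 + 78.397ms (3/14)
4. 235.192ms @ 9/14 + 78.397ms (3/14)
5. 313.589ms @ 6/7 + 78.397ms (3/14)
6. 391.986ms @ 15/14 + 78.397ms (3/14)
7. 470.383ms @ 9/7 + 627.178ms (12/7)
8. 1097.561ms @ 3 + 219.512ms (3/5)
9. 1317.073ms @ 18/5 + 219.512ms (3/5)
10. 1536.585ms @ 21/5 + 219.512ms (3/5)
11. 1756.098ms @ 24/5 + 219.512ms (3/5)
12. 1975.61ms @ 27/5 + 219.512ms (3/5)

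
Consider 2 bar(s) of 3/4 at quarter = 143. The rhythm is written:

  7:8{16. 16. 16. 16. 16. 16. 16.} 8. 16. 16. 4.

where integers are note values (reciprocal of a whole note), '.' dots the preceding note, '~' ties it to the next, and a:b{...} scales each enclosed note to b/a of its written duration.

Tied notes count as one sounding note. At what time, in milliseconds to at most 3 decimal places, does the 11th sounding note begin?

note 11 onset = 9/2b = 1888.112ms

1. 0.0ms @ 0 + 179.82ms (3/7)
2. 179.82ms @ 3/7 + 179.82ms (3/7)
3. 359.64ms @ 6/7 + 179.82ms (3/7)
4. 539.461ms @ 9/7 + 179.82ms (3/7)
5. 719.281ms @ 12/7 + 179.82ms (3/7)
6. 899.101ms @ 15/7 + 179.82ms (3/7)
7. 1078.921ms @ 18/7 + 179.82ms (3/7)
8. 1258.741ms @ 3 + 314.685ms (3/4)
9. 1573.427ms @ 15/4 + 157.343ms (3/8)
10. 1730.769ms @ 33/8 + 157.343ms (3/8)
11. 1888.112ms @ 9/2 + 629.371ms (3/2)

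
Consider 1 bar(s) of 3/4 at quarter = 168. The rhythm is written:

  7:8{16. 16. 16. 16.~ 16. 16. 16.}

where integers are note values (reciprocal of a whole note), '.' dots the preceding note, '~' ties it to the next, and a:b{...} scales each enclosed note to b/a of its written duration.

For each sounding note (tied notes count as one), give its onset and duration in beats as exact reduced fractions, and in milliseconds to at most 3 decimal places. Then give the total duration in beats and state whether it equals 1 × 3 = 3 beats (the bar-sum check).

1) 0.0ms=0b +153.061ms=3/7b
2) 153.061ms=3/7b +153.061ms=3/7b
3) 306.122ms=6/7b +153.061ms=3/7b
4) 459.184ms=9/7b +306.122ms=6/7b
5) 765.306ms=15/7b +153.061ms=3/7b
6) 918.367ms=18/7b +153.061ms=3/7b
Σ=3b of 3 (168bpm 3/4) — PASS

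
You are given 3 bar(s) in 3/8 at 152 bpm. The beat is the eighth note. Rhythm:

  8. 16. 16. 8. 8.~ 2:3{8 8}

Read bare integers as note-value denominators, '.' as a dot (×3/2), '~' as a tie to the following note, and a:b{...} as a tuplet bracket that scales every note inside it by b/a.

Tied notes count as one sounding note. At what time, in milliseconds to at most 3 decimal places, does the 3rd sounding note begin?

note 3 onset = 9/4b = 888.158ms

1. 0.0ms @ 0 + 592.105ms (3/2)
2. 592.105ms @ 3/2 + 296.053ms (3/4)
3. 888.158ms @ 9/4 + 296.053ms (3/4)
4. 1184.211ms @ 3 + 592.105ms (3/2)
5. 1776.316ms @ 9/2 + 1184.211ms (3)
6. 2960.526ms @ 15/2 + 592.105ms (3/2)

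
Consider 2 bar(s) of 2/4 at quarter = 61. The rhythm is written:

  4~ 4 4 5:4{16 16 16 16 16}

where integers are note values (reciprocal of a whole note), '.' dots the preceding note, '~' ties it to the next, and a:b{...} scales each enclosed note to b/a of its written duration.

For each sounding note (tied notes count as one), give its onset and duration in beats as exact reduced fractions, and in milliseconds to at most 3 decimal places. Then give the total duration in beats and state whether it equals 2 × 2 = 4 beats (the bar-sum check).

1) 0.0ms=0b +1967.213ms=2b
2) 1967.213ms=2b +983.607ms=1b
3) 2950.82ms=3b +196.721ms=1/5b
4) 3147.541ms=16/5b +196.721ms=1/5b
5) 3344.262ms=17/5b +196.721ms=1/5b
6) 3540.984ms=18/5b +196.721ms=1/5b
7) 3737.705ms=19/5b +196.721ms=1/5b
Σ=4b of 4 (61bpm 2/4) — PASS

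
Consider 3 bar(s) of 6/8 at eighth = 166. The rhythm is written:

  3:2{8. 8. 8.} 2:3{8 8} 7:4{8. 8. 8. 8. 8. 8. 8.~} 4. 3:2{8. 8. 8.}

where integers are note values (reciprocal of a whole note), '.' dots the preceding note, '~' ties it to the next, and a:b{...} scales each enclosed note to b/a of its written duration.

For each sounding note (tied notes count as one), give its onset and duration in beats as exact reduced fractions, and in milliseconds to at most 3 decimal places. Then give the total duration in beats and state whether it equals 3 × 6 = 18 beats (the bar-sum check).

1) 0.0ms=0b +361.446ms=1b
2) 361.446ms=1b +361.446ms=1b
3) 722.892ms=2b +361.446ms=1b
4) 1084.337ms=3b +542.169ms=3/2b
5) 1626.506ms=9/2b +542.169ms=3/2b
6) 2168.675ms=6b +309.811ms=6/7b
7) 2478.485ms=48/7b +309.811ms=6/7b
8) 2788.296ms=54/7b +309.811ms=6/7b
9) 3098.107ms=60/7b +309.811ms=6/7b
10) 3407.917ms=66/7b +309.811ms=6/7b
11) 3717.728ms=72/7b +309.811ms=6/7b
12) 4027.539ms=78/7b +1394.148ms=27/7b
13) 5421.687ms=15b +361.446ms=1b
14) 5783.133ms=16b +361.446ms=1b
15) 6144.578ms=17b +361.446ms=1b
Σ=18b of 18 (166bpm 6/8) — PASS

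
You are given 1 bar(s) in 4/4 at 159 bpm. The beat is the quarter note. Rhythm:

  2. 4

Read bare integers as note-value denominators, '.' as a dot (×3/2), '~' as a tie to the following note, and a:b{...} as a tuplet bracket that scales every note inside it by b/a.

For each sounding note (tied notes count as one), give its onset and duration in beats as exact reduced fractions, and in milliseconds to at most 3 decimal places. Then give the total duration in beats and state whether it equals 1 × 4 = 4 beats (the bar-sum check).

1) 0.0ms=0b +1132.075ms=3b
2) 1132.075ms=3b +377.358ms=1b
Σ=4b of 4 (159bpm 4/4) — PASS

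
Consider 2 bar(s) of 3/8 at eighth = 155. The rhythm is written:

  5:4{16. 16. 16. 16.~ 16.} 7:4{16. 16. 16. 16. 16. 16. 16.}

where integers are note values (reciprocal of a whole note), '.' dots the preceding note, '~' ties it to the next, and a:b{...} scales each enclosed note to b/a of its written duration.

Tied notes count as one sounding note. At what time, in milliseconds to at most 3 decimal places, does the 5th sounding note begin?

note 5 onset = 3b = 1161.29ms

1. 0.0ms @ 0 + 232.258ms (3/5)
2. 232.258ms @ 3/5 + 232.258ms (3/5)
3. 464.516ms @ 6/5 + 232.258ms (3/5)
4. 696.774ms @ 9/5 + 464.516ms (6/5)
5. 1161.29ms @ 3 + 165.899ms (3/7)
6. 1327.189ms @ 24/7 + 165.899ms (3/7)
7. 1493.088ms @ 27/7 + 165.899ms (3/7)
8. 1658.986ms @ 30/7 + 165.899ms (3/7)
9. 1824.885ms @ 33/7 + 165.899ms (3/7)
10. 1990.783ms @ 36/7 + 165.899ms (3/7)
11. 2156.682ms @ 39/7 + 165.899ms (3/7)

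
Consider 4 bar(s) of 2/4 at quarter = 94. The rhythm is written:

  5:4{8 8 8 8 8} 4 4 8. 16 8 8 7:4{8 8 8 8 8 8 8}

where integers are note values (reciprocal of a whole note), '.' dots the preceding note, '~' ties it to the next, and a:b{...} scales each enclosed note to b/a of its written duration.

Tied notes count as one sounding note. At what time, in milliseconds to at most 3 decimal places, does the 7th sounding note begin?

note 7 onset = 3b = 1914.894ms

1. 0.0ms @ 0 + 255.319ms (2/5)
2. 255.319ms @ 2/5 + 255.319ms (2/5)
3. 510.638ms @ 4/5 + 255.319ms (2/5)
4. 765.957ms @ 6/5 + 255.319ms (2/5)
5. 1021.277ms @ 8/5 + 255.319ms (2/5)
6. 1276.596ms @ 2 + 638.298ms (1)
7. 1914.894ms @ 3 + 638.298ms (1)
8. 2553.191ms @ 4 + 478.723ms (3/4)
9. 3031.915ms @ 19/4 + 159.574ms (1/4)
10. 3191.489ms @ 5 + 319.149ms (1/2)
11. 3510.638ms @ 11/2 + 319.149ms (1/2)
12. 3829.787ms @ 6 + 182.371ms (2/7)
13. 4012.158ms @ 44/7 + 182.371ms (2/7)
14. 4194.529ms @ 46/7 + 182.371ms (2/7)
15. 4376.9ms @ 48/7 + 182.371ms (2/7)
16. 4559.271ms @ 50/7 + 182.371ms (2/7)
17. 4741.641ms @ 52/7 + 182.371ms (2/7)
18. 4924.012ms @ 54/7 + 182.371ms (2/7)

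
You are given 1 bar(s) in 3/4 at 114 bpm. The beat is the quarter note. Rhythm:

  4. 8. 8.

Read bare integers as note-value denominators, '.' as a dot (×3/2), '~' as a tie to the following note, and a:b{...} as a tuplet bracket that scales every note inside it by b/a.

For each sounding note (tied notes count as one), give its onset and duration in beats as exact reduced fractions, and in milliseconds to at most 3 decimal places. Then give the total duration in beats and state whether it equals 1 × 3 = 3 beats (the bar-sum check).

1) 0.0ms=0b +789.474ms=3/2b
2) 789.474ms=3/2b +394.737ms=3/4b
3) 1184.211ms=9/4b +394.737ms=3/4b
Σ=3b of 3 (114bpm 3/4) — PASS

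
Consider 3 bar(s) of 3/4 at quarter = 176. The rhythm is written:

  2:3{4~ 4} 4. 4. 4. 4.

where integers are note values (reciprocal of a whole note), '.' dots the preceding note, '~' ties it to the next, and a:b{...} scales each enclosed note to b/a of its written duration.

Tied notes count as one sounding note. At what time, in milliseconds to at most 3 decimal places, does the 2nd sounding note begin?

note 2 onset = 3b = 1022.727ms

1. 0.0ms @ 0 + 1022.727ms (3)
2. 1022.727ms @ 3 + 511.364ms (3/2)
3. 1534.091ms @ 9/2 + 511.364ms (3/2)
4. 2045.455ms @ 6 + 511.364ms (3/2)
5. 2556.818ms @ 15/2 + 511.364ms (3/2)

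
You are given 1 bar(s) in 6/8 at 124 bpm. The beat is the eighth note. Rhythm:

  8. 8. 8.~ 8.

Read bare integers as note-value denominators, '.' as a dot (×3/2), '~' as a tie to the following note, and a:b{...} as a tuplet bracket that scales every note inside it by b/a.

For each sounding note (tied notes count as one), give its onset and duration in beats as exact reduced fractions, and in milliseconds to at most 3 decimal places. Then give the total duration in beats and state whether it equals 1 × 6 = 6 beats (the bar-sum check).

1) 0.0ms=0b +725.806ms=3/2b
2) 725.806ms=3/2b +725.806ms=3/2b
3) 1451.613ms=3b +1451.613ms=3b
Σ=6b of 6 (124bpm 6/8) — PASS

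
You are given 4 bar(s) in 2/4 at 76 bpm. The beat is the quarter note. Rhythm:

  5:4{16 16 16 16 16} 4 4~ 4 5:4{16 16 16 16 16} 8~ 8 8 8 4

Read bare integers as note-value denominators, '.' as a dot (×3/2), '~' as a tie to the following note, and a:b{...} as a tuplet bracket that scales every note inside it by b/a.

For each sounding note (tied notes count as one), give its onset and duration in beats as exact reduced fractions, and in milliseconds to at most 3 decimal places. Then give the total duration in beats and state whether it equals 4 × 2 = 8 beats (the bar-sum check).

1) 0.0ms=0b +157.895ms=1/5b
2) 157.895ms=1/5b +157.895ms=1/5b
3) 315.789ms=2/5b +157.895ms=1/5b
4) 473.684ms=3/5b +157.895ms=1/5b
5) 631.579ms=4/5b +157.895ms=1/5b
6) 789.474ms=1b +789.474ms=1b
7) 1578.947ms=2b +1578.947ms=2b
8) 3157.895ms=4b +157.895ms=1/5b
9) 3315.789ms=21/5b +157.895ms=1/5b
10) 3473.684ms=22/5b +157.895ms=1/5b
11) 3631.579ms=23/5b +157.895ms=1/5b
12) 3789.474ms=24/5b +157.895ms=1/5b
13) 3947.368ms=5b +789.474ms=1b
14) 4736.842ms=6b +394.737ms=1/2b
15) 5131.579ms=13/2b +394.737ms=1/2b
16) 5526.316ms=7b +789.474ms=1b
Σ=8b of 8 (76bpm 2/4) — PASS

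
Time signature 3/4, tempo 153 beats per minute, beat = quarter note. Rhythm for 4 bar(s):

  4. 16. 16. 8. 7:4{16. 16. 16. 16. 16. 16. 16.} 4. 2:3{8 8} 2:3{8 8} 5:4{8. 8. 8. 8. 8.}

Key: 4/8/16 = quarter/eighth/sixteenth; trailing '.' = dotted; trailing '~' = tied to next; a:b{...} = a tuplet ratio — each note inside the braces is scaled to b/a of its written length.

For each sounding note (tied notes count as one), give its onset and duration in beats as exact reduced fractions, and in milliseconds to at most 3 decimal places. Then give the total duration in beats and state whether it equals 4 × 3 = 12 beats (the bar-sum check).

1) 0.0ms=0b +588.235ms=3/2b
2) 588.235ms=3/2b +147.059ms=3/8b
3) 735.294ms=15/8b +147.059ms=3/8b
4) 882.353ms=9/4b +294.118ms=3/4b
5) 1176.471ms=3b +84.034ms=3/14b
6) 1260.504ms=45/14b +84.034ms=3/14b
7) 1344.538ms=24/7b +84.034ms=3/14b
8) 1428.571ms=51/14b +84.034ms=3/14b
9) 1512.605ms=27/7b +84.034ms=3/14b
10) 1596.639ms=57/14b +84.034ms=3/14b
11) 1680.672ms=30/7b +84.034ms=3/14b
12) 1764.706ms=9/2b +588.235ms=3/2b
13) 2352.941ms=6b +294.118ms=3/4b
14) 2647.059ms=27/4b +294.118ms=3/4b
15) 2941.176ms=15/2b +294.118ms=3/4b
16) 3235.294ms=33/4b +294.118ms=3/4b
17) 3529.412ms=9b +235.294ms=3/5b
18) 3764.706ms=48/5b +235.294ms=3/5b
19) 4000.0ms=51/5b +235.294ms=3/5b
20) 4235.294ms=54/5b +235.294ms=3/5b
21) 4470.588ms=57/5b +235.294ms=3/5b
Σ=12b of 12 (153bpm 3/4) — PASS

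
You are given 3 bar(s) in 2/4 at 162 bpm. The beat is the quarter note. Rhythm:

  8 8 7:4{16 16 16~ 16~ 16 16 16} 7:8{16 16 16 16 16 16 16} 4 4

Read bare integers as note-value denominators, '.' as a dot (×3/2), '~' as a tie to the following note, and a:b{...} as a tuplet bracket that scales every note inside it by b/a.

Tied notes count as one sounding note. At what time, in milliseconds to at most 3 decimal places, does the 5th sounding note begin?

note 5 onset = 9/7b = 476.19ms

1. 0.0ms @ 0 + 185.185ms (1/2)
2. 185.185ms @ 1/2 + 185.185ms (1/2)
3. 370.37ms @ 1 + 52.91ms (1/7)
4. 423.28ms @ 8/7 + 52.91ms (1/7)
5. 476.19ms @ 9/7 + 158.73ms (3/7)
6. 634.921ms @ 12/7 + 52.91ms (1/7)
7. 687.831ms @ 13/7 + 52.91ms (1/7)
8. 740.741ms @ 2 + 105.82ms (2/7)
9. 846.561ms @ 16/7 + 105.82ms (2/7)
10. 952.381ms @ 18/7 + 105.82ms (2/7)
11. 1058.201ms @ 20/7 + 105.82ms (2/7)
12. 1164.021ms @ 22/7 + 105.82ms (2/7)
13. 1269.841ms @ 24/7 + 105.82ms (2/7)
14. 1375.661ms @ 26/7 + 105.82ms (2/7)
15. 1481.481ms @ 4 + 370.37ms (1)
16. 1851.852ms @ 5 + 370.37ms (1)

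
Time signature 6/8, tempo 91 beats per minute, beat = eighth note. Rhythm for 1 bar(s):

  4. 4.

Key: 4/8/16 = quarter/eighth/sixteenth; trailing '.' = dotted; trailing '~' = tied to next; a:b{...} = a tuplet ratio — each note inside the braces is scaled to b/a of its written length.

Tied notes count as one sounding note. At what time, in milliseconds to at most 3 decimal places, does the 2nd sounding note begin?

note 2 onset = 3b = 1978.022ms

1. 0.0ms @ 0 + 1978.022ms (3)
2. 1978.022ms @ 3 + 1978.022ms (3)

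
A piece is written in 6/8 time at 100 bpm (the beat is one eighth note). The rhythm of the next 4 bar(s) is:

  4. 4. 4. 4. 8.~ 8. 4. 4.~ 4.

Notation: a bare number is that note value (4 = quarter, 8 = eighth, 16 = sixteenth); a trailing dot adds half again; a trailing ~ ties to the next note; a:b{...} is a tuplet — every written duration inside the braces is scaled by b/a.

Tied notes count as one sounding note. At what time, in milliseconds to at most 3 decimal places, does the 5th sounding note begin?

1. 0.0ms @ 0 + 1800.0ms (3)
2. 1800.0ms @ 3 + 1800.0ms (3)
3. 3600.0ms @ 6 + 1800.0ms (3)
4. 5400.0ms @ 9 + 1800.0ms (3)
5. 7200.0ms @ 12 + 1800.0ms (3)
6. 9000.0ms @ 15 + 1800.0ms (3)
7. 10800.0ms @ 18 + 3600.0ms (6)

note 5 onset = 12b = 7200.0ms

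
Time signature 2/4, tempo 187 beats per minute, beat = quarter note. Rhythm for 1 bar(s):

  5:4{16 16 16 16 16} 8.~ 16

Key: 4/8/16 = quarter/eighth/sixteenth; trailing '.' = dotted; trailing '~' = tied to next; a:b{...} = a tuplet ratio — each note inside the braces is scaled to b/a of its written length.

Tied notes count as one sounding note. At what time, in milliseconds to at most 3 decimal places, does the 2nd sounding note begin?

note 2 onset = 1/5b = 64.171ms

1. 0.0ms @ 0 + 64.171ms (1/5)
2. 64.171ms @ 1/5 + 64.171ms (1/5)
3. 128.342ms @ 2/5 + 64.171ms (1/5)
4. 192.513ms @ 3/5 + 64.171ms (1/5)
5. 256.684ms @ 4/5 + 64.171ms (1/5)
6. 320.856ms @ 1 + 320.856ms (1)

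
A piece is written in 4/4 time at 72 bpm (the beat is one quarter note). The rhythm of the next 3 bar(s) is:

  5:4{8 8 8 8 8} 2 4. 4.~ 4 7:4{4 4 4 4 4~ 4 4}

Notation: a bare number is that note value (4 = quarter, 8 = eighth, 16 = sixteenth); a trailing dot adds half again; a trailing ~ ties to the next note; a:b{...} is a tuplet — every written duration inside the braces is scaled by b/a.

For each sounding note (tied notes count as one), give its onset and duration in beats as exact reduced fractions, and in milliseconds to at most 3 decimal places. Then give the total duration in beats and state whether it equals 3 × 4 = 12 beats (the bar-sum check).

1) 0.0ms=0b +333.333ms=2/5b
2) 333.333ms=2/5b +333.333ms=2/5b
3) 666.667ms=4/5b +333.333ms=2/5b
4) 1000.0ms=6/5b +333.333ms=2/5b
5) 1333.333ms=8/5b +333.333ms=2/5b
6) 1666.667ms=2b +1666.667ms=2b
7) 3333.333ms=4b +1250.0ms=3/2b
8) 4583.333ms=11/2b +2083.333ms=5/2b
9) 6666.667ms=8b +476.19ms=4/7b
10) 7142.857ms=60/7b +476.19ms=4/7b
11) 7619.048ms=64/7b +476.19ms=4/7b
12) 8095.238ms=68/7b +476.19ms=4/7b
13) 8571.429ms=72/7b +952.381ms=8/7b
14) 9523.81ms=80/7b +476.19ms=4/7b
Σ=12b of 12 (72bpm 4/4) — PASS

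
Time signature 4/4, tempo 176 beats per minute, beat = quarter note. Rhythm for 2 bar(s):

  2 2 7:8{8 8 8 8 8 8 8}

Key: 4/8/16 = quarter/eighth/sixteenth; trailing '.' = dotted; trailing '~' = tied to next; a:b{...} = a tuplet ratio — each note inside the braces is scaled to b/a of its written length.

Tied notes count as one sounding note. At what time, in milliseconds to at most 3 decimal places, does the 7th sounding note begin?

note 7 onset = 44/7b = 2142.857ms

1. 0.0ms @ 0 + 681.818ms (2)
2. 681.818ms @ 2 + 681.818ms (2)
3. 1363.636ms @ 4 + 194.805ms (4/7)
4. 1558.442ms @ 32/7 + 194.805ms (4/7)
5. 1753.247ms @ 36/7 + 194.805ms (4/7)
6. 1948.052ms @ 40/7 + 194.805ms (4/7)
7. 2142.857ms @ 44/7 + 194.805ms (4/7)
8. 2337.662ms @ 48/7 + 194.805ms (4/7)
9. 2532.468ms @ 52/7 + 194.805ms (4/7)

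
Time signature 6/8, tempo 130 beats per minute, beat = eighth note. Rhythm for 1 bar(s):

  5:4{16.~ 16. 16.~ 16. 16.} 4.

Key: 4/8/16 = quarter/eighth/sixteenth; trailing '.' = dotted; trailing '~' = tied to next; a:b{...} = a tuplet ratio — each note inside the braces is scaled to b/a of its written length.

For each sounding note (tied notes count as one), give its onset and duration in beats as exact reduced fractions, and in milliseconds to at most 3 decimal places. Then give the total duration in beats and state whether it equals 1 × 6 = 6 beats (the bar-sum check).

1) 0.0ms=0b +553.846ms=6/5b
2) 553.846ms=6/5b +553.846ms=6/5b
3) 1107.692ms=12/5b +276.923ms=3/5b
4) 1384.615ms=3b +1384.615ms=3b
Σ=6b of 6 (130bpm 6/8) — PASS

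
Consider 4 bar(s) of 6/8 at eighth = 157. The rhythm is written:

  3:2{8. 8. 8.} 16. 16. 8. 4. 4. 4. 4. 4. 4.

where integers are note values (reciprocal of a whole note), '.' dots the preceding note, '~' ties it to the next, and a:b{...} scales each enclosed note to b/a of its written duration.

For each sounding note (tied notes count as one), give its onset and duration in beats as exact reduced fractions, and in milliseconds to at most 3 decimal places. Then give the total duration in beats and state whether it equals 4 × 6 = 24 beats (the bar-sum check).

1) 0.0ms=0b +382.166ms=1b
2) 382.166ms=1b +382.166ms=1b
3) 764.331ms=2b +382.166ms=1b
4) 1146.497ms=3b +286.624ms=3/4b
5) 1433.121ms=15/4b +286.624ms=3/4b
6) 1719.745ms=9/2b +573.248ms=3/2b
7) 2292.994ms=6b +1146.497ms=3b
8) 3439.49ms=9b +1146.497ms=3b
9) 4585.987ms=12b +1146.497ms=3b
10) 5732.484ms=15b +1146.497ms=3b
11) 6878.981ms=18b +1146.497ms=3b
12) 8025.478ms=21b +1146.497ms=3b
Σ=24b of 24 (157bpm 6/8) — PASS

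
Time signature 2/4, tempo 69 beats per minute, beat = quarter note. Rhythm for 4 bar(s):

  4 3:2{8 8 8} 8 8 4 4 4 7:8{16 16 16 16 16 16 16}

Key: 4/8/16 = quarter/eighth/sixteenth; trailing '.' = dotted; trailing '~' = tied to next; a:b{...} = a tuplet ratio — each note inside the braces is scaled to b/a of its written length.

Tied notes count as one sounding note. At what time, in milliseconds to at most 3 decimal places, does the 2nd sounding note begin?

1. 0.0ms @ 0 + 869.565ms (1)
2. 869.565ms @ 1 + 289.855ms (1/3)
3. 1159.42ms @ 4/3 + 289.855ms (1/3)
4. 1449.275ms @ 5/3 + 289.855ms (1/3)
5. 1739.13ms @ 2 + 434.783ms (1/2)
6. 2173.913ms @ 5/2 + 434.783ms (1/2)
7. 2608.696ms @ 3 + 869.565ms (1)
8. 3478.261ms @ 4 + 869.565ms (1)
9. 4347.826ms @ 5 + 869.565ms (1)
10. 5217.391ms @ 6 + 248.447ms (2/7)
11. 5465.839ms @ 44/7 + 248.447ms (2/7)
12. 5714.286ms @ 46/7 + 248.447ms (2/7)
13. 5962.733ms @ 48/7 + 248.447ms (2/7)
14. 6211.18ms @ 50/7 + 248.447ms (2/7)
15. 6459.627ms @ 52/7 + 248.447ms (2/7)
16. 6708.075ms @ 54/7 + 248.447ms (2/7)

note 2 onset = 1b = 869.565ms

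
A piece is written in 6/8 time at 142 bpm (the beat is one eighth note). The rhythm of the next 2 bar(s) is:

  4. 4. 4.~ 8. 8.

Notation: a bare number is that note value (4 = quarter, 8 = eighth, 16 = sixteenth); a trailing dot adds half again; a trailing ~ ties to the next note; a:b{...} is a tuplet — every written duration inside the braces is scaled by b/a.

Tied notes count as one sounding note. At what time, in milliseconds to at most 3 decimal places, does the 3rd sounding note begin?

note 3 onset = 6b = 2535.211ms

1. 0.0ms @ 0 + 1267.606ms (3)
2. 1267.606ms @ 3 + 1267.606ms (3)
3. 2535.211ms @ 6 + 1901.408ms (9/2)
4. 4436.62ms @ 21/2 + 633.803ms (3/2)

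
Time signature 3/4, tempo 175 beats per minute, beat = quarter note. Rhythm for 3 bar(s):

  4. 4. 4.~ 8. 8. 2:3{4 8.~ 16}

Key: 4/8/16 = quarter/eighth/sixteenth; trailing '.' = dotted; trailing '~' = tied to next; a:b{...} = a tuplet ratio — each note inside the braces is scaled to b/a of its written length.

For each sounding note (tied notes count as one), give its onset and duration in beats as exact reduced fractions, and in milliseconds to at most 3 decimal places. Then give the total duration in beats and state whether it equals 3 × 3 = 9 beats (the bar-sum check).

1) 0.0ms=0b +514.286ms=3/2b
2) 514.286ms=3/2b +514.286ms=3/2b
3) 1028.571ms=3b +771.429ms=9/4b
4) 1800.0ms=21/4b +257.143ms=3/4b
5) 2057.143ms=6b +514.286ms=3/2b
6) 2571.429ms=15/2b +514.286ms=3/2b
Σ=9b of 9 (175bpm 3/4) — PASS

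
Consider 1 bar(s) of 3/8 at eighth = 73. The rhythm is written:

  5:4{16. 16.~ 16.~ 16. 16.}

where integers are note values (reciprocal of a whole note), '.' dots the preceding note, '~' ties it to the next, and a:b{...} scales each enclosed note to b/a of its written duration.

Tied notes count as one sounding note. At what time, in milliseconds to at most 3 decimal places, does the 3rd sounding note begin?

note 3 onset = 12/5b = 1972.603ms

1. 0.0ms @ 0 + 493.151ms (3/5)
2. 493.151ms @ 3/5 + 1479.452ms (9/5)
3. 1972.603ms @ 12/5 + 493.151ms (3/5)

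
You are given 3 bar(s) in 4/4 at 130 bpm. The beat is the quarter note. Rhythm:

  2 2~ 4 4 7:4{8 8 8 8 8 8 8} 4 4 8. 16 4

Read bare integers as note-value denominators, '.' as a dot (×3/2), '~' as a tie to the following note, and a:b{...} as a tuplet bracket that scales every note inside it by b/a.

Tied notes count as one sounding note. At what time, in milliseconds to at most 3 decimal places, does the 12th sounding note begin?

1. 0.0ms @ 0 + 923.077ms (2)
2. 923.077ms @ 2 + 1384.615ms (3)
3. 2307.692ms @ 5 + 461.538ms (1)
4. 2769.231ms @ 6 + 131.868ms (2/7)
5. 2901.099ms @ 44/7 + 131.868ms (2/7)
6. 3032.967ms @ 46/7 + 131.868ms (2/7)
7. 3164.835ms @ 48/7 + 131.868ms (2/7)
8. 3296.703ms @ 50/7 + 131.868ms (2/7)
9. 3428.571ms @ 52/7 + 131.868ms (2/7)
10. 3560.44ms @ 54/7 + 131.868ms (2/7)
11. 3692.308ms @ 8 + 461.538ms (1)
12. 4153.846ms @ 9 + 461.538ms (1)
13. 4615.385ms @ 10 + 346.154ms (3/4)
14. 4961.538ms @ 43/4 + 115.385ms (1/4)
15. 5076.923ms @ 11 + 461.538ms (1)

note 12 onset = 9b = 4153.846ms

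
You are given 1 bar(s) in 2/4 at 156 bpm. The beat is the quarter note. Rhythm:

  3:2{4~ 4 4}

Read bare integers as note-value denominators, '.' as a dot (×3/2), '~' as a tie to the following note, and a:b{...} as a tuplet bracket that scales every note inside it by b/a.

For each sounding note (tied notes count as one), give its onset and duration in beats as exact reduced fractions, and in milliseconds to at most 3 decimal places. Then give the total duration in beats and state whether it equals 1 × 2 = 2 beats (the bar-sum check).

1) 0.0ms=0b +512.821ms=4/3b
2) 512.821ms=4/3b +256.41ms=2/3b
Σ=2b of 2 (156bpm 2/4) — PASS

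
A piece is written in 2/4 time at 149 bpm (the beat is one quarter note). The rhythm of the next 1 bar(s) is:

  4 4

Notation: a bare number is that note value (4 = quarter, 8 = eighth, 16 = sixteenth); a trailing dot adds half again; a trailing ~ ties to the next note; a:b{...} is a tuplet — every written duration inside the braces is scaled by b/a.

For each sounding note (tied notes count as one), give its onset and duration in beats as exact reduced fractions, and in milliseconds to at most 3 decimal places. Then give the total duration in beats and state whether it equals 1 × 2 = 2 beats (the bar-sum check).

1) 0.0ms=0b +402.685ms=1b
2) 402.685ms=1b +402.685ms=1b
Σ=2b of 2 (149bpm 2/4) — PASS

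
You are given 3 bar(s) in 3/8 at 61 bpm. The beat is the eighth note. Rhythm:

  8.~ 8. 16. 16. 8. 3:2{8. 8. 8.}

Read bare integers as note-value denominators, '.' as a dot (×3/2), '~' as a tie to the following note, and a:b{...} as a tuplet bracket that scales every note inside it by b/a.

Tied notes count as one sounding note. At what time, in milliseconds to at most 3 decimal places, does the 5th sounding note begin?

1. 0.0ms @ 0 + 2950.82ms (3)
2. 2950.82ms @ 3 + 737.705ms (3/4)
3. 3688.525ms @ 15/4 + 737.705ms (3/4)
4. 4426.23ms @ 9/2 + 1475.41ms (3/2)
5. 5901.639ms @ 6 + 983.607ms (1)
6. 6885.246ms @ 7 + 983.607ms (1)
7. 7868.852ms @ 8 + 983.607ms (1)

note 5 onset = 6b = 5901.639ms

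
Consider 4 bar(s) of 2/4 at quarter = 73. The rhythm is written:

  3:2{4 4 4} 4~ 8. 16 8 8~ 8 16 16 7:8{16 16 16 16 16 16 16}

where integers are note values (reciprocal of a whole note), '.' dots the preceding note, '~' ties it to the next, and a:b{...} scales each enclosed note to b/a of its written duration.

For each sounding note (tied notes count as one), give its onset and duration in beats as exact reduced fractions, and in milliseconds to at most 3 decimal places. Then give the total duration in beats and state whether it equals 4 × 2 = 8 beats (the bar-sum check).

1) 0.0ms=0b +547.945ms=2/3b
2) 547.945ms=2/3b +547.945ms=2/3b
3) 1095.89ms=4/3b +547.945ms=2/3b
4) 1643.836ms=2b +1438.356ms=7/4b
5) 3082.192ms=15/4b +205.479ms=1/4b
6) 3287.671ms=4b +410.959ms=1/2b
7) 3698.63ms=9/2b +821.918ms=1b
8) 4520.548ms=11/2b +205.479ms=1/4b
9) 4726.027ms=23/4b +205.479ms=1/4b
10) 4931.507ms=6b +234.834ms=2/7b
11) 5166.341ms=44/7b +234.834ms=2/7b
12) 5401.174ms=46/7b +234.834ms=2/7b
13) 5636.008ms=48/7b +234.834ms=2/7b
14) 5870.841ms=50/7b +234.834ms=2/7b
15) 6105.675ms=52/7b +234.834ms=2/7b
16) 6340.509ms=54/7b +234.834ms=2/7b
Σ=8b of 8 (73bpm 2/4) — PASS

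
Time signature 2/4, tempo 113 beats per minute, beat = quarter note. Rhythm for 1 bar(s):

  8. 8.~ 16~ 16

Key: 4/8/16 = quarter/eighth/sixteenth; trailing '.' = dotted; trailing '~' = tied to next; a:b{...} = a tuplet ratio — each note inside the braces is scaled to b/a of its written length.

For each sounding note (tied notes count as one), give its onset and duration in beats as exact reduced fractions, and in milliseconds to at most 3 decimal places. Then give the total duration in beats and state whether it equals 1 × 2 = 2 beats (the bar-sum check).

1) 0.0ms=0b +398.23ms=3/4b
2) 398.23ms=3/4b +663.717ms=5/4b
Σ=2b of 2 (113bpm 2/4) — PASS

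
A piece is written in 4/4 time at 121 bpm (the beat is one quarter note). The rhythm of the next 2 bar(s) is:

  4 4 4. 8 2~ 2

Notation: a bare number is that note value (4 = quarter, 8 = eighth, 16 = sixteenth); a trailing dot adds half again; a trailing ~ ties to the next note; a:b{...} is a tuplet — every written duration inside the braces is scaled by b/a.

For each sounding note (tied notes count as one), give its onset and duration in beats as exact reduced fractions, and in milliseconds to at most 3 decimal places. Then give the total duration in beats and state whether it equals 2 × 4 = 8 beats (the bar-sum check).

1) 0.0ms=0b +495.868ms=1b
2) 495.868ms=1b +495.868ms=1b
3) 991.736ms=2b +743.802ms=3/2b
4) 1735.537ms=7/2b +247.934ms=1/2b
5) 1983.471ms=4b +1983.471ms=4b
Σ=8b of 8 (121bpm 4/4) — PASS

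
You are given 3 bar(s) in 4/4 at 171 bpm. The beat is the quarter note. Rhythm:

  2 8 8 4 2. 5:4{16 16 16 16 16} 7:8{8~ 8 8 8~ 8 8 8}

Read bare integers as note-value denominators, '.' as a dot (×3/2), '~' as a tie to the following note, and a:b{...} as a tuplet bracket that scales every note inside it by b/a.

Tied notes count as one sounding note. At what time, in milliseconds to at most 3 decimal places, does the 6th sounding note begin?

note 6 onset = 7b = 2456.14ms

1. 0.0ms @ 0 + 701.754ms (2)
2. 701.754ms @ 2 + 175.439ms (1/2)
3. 877.193ms @ 5/2 + 175.439ms (1/2)
4. 1052.632ms @ 3 + 350.877ms (1)
5. 1403.509ms @ 4 + 1052.632ms (3)
6. 2456.14ms @ 7 + 70.175ms (1/5)
7. 2526.316ms @ 36/5 + 70.175ms (1/5)
8. 2596.491ms @ 37/5 + 70.175ms (1/5)
9. 2666.667ms @ 38/5 + 70.175ms (1/5)
10. 2736.842ms @ 39/5 + 70.175ms (1/5)
11. 2807.018ms @ 8 + 401.003ms (8/7)
12. 3208.02ms @ 64/7 + 200.501ms (4/7)
13. 3408.521ms @ 68/7 + 401.003ms (8/7)
14. 3809.524ms @ 76/7 + 200.501ms (4/7)
15. 4010.025ms @ 80/7 + 200.501ms (4/7)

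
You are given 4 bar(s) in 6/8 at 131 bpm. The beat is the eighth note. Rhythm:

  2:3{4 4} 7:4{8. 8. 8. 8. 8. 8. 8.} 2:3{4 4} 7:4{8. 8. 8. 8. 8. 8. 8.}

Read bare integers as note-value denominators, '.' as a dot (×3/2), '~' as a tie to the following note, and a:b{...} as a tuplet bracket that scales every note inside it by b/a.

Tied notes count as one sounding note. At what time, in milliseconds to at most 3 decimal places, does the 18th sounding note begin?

1. 0.0ms @ 0 + 1374.046ms (3)
2. 1374.046ms @ 3 + 1374.046ms (3)
3. 2748.092ms @ 6 + 392.585ms (6/7)
4. 3140.676ms @ 48/7 + 392.585ms (6/7)
5. 3533.261ms @ 54/7 + 392.585ms (6/7)
6. 3925.845ms @ 60/7 + 392.585ms (6/7)
7. 4318.43ms @ 66/7 + 392.585ms (6/7)
8. 4711.014ms @ 72/7 + 392.585ms (6/7)
9. 5103.599ms @ 78/7 + 392.585ms (6/7)
10. 5496.183ms @ 12 + 1374.046ms (3)
11. 6870.229ms @ 15 + 1374.046ms (3)
12. 8244.275ms @ 18 + 392.585ms (6/7)
13. 8636.859ms @ 132/7 + 392.585ms (6/7)
14. 9029.444ms @ 138/7 + 392.585ms (6/7)
15. 9422.028ms @ 144/7 + 392.585ms (6/7)
16. 9814.613ms @ 150/7 + 392.585ms (6/7)
17. 10207.197ms @ 156/7 + 392.585ms (6/7)
18. 10599.782ms @ 162/7 + 392.585ms (6/7)

note 18 onset = 162/7b = 10599.782ms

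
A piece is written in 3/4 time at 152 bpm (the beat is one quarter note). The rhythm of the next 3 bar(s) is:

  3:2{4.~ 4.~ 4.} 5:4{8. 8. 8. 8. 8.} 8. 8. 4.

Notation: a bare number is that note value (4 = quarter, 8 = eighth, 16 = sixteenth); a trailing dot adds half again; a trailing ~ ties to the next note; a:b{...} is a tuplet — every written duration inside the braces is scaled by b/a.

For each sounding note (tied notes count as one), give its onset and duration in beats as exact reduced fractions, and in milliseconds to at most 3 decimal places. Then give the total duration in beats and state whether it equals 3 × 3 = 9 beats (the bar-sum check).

1) 0.0ms=0b +1184.211ms=3b
2) 1184.211ms=3b +236.842ms=3/5b
3) 1421.053ms=18/5b +236.842ms=3/5b
4) 1657.895ms=21/5b +236.842ms=3/5b
5) 1894.737ms=24/5b +236.842ms=3/5b
6) 2131.579ms=27/5b +236.842ms=3/5b
7) 2368.421ms=6b +296.053ms=3/4b
8) 2664.474ms=27/4b +296.053ms=3/4b
9) 2960.526ms=15/2b +592.105ms=3/2b
Σ=9b of 9 (152bpm 3/4) — PASS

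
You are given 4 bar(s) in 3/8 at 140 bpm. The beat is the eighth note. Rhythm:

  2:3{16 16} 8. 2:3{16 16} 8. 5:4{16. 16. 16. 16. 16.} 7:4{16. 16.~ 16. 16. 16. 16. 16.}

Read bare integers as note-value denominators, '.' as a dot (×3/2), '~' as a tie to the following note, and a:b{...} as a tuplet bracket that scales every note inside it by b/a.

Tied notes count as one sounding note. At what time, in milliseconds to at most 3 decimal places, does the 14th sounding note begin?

note 14 onset = 72/7b = 4408.163ms

1. 0.0ms @ 0 + 321.429ms (3/4)
2. 321.429ms @ 3/4 + 321.429ms (3/4)
3. 642.857ms @ 3/2 + 642.857ms (3/2)
4. 1285.714ms @ 3 + 321.429ms (3/4)
5. 1607.143ms @ 15/4 + 321.429ms (3/4)
6. 1928.571ms @ 9/2 + 642.857ms (3/2)
7. 2571.429ms @ 6 + 257.143ms (3/5)
8. 2828.571ms @ 33/5 + 257.143ms (3/5)
9. 3085.714ms @ 36/5 + 257.143ms (3/5)
10. 3342.857ms @ 39/5 + 257.143ms (3/5)
11. 3600.0ms @ 42/5 + 257.143ms (3/5)
12. 3857.143ms @ 9 + 183.673ms (3/7)
13. 4040.816ms @ 66/7 + 367.347ms (6/7)
14. 4408.163ms @ 72/7 + 183.673ms (3/7)
15. 4591.837ms @ 75/7 + 183.673ms (3/7)
16. 4775.51ms @ 78/7 + 183.673ms (3/7)
17. 4959.184ms @ 81/7 + 183.673ms (3/7)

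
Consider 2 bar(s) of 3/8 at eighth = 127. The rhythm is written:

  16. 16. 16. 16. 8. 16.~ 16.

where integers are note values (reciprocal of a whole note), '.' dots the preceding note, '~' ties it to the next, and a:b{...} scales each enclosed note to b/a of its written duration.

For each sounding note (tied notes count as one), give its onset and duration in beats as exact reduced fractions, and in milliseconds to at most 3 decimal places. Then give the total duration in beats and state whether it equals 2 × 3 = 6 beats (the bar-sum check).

1) 0.0ms=0b +354.331ms=3/4b
2) 354.331ms=3/4b +354.331ms=3/4b
3) 708.661ms=3/2b +354.331ms=3/4b
4) 1062.992ms=9/4b +354.331ms=3/4b
5) 1417.323ms=3b +708.661ms=3/2b
6) 2125.984ms=9/2b +708.661ms=3/2b
Σ=6b of 6 (127bpm 3/8) — PASS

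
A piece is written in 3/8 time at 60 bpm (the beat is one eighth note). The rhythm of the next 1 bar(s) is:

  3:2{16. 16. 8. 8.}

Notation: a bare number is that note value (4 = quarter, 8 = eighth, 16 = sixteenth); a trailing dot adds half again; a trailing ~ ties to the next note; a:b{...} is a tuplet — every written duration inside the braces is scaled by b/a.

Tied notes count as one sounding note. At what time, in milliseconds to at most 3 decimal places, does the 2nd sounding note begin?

1. 0.0ms @ 0 + 500.0ms (1/2)
2. 500.0ms @ 1/2 + 500.0ms (1/2)
3. 1000.0ms @ 1 + 1000.0ms (1)
4. 2000.0ms @ 2 + 1000.0ms (1)

note 2 onset = 1/2b = 500.0ms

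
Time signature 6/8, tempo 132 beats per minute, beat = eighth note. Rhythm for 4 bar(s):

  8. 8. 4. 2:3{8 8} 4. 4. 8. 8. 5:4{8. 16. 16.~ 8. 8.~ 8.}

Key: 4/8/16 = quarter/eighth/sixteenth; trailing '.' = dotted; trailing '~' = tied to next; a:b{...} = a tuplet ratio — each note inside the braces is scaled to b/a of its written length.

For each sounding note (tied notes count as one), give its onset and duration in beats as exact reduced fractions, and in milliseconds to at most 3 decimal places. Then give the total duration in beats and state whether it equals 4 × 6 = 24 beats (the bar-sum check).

1) 0.0ms=0b +681.818ms=3/2b
2) 681.818ms=3/2b +681.818ms=3/2b
3) 1363.636ms=3b +1363.636ms=3b
4) 2727.273ms=6b +681.818ms=3/2b
5) 3409.091ms=15/2b +681.818ms=3/2b
6) 4090.909ms=9b +1363.636ms=3b
7) 5454.545ms=12b +1363.636ms=3b
8) 6818.182ms=15b +681.818ms=3/2b
9) 7500.0ms=33/2b +681.818ms=3/2b
10) 8181.818ms=18b +545.455ms=6/5b
11) 8727.273ms=96/5b +272.727ms=3/5b
12) 9000.0ms=99/5b +818.182ms=9/5b
13) 9818.182ms=108/5b +1090.909ms=12/5b
Σ=24b of 24 (132bpm 6/8) — PASS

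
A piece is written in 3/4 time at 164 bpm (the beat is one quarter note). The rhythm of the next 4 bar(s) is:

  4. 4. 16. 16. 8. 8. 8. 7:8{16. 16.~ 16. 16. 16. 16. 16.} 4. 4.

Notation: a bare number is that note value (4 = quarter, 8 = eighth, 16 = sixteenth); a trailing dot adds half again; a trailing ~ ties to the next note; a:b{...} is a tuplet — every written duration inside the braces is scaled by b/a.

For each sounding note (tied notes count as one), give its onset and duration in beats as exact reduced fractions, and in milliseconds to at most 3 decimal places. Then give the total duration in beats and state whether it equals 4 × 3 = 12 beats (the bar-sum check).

1) 0.0ms=0b +548.78ms=3/2b
2) 548.78ms=3/2b +548.78ms=3/2b
3) 1097.561ms=3b +137.195ms=3/8b
4) 1234.756ms=27/8b +137.195ms=3/8b
5) 1371.951ms=15/4b +274.39ms=3/4b
6) 1646.341ms=9/2b +274.39ms=3/4b
7) 1920.732ms=21/4b +274.39ms=3/4b
8) 2195.122ms=6b +156.794ms=3/7b
9) 2351.916ms=45/7b +313.589ms=6/7b
10) 2665.505ms=51/7b +156.794ms=3/7b
11) 2822.3ms=54/7b +156.794ms=3/7b
12) 2979.094ms=57/7b +156.794ms=3/7b
13) 3135.889ms=60/7b +156.794ms=3/7b
14) 3292.683ms=9b +548.78ms=3/2b
15) 3841.463ms=21/2b +548.78ms=3/2b
Σ=12b of 12 (164bpm 3/4) — PASS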